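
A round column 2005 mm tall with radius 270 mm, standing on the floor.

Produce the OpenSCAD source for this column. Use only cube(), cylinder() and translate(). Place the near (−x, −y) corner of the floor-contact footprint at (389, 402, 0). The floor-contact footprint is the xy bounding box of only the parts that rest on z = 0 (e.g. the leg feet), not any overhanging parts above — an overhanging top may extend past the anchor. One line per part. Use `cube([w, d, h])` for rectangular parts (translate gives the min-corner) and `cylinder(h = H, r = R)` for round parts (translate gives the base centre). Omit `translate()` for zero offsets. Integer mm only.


translate([659, 672, 0]) cylinder(h = 2005, r = 270);


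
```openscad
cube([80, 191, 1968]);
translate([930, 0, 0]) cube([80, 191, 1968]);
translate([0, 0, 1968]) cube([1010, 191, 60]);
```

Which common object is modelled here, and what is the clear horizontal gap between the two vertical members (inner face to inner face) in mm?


A door frame. The clear opening width is 850 mm.

Two 1968 mm tall posts with a header on top — a door frame. The left jamb is 80 mm wide at x = 0; the right jamb starts at x = 930. The clear opening is 930 − 80 = 850 mm.


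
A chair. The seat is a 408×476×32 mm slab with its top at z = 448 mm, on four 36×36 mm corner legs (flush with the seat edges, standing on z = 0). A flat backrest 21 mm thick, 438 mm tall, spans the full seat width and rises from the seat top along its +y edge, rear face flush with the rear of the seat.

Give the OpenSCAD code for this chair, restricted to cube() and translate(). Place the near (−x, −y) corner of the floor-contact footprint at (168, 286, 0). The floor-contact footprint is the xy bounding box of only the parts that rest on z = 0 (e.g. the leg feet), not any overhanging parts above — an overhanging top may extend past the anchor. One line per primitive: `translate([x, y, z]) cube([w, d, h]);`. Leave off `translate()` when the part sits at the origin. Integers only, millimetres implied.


translate([168, 286, 416]) cube([408, 476, 32]);
translate([168, 286, 0]) cube([36, 36, 416]);
translate([540, 286, 0]) cube([36, 36, 416]);
translate([168, 726, 0]) cube([36, 36, 416]);
translate([540, 726, 0]) cube([36, 36, 416]);
translate([168, 741, 448]) cube([408, 21, 438]);


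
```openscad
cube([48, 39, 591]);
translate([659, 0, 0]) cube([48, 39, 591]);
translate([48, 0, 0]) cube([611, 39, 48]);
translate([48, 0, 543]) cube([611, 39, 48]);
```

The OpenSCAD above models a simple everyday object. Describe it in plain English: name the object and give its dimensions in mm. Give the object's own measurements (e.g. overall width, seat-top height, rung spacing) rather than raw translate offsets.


A rectangular picture frame lying in the x–z plane (depth along y). The opening is 611 mm wide (x) by 495 mm tall (z), surrounded by a border 48 mm wide on all four sides. The frame is 39 mm deep and is made of two full-height vertical stiles with two horizontal rails fitted between them.


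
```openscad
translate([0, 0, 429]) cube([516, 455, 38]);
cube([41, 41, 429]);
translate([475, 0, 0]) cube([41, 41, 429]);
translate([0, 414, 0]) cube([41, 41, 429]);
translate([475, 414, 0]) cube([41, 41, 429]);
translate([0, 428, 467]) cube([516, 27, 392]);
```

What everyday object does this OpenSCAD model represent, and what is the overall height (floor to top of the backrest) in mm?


A chair. The overall height is 859 mm.

A slab on four corner posts with a tall panel at the back — a chair. The seat slab sits at z = 429 with thickness 38, and the 392 mm backrest starts at the seat top, so the overall height is 429 + 38 + 392 = 859 mm.


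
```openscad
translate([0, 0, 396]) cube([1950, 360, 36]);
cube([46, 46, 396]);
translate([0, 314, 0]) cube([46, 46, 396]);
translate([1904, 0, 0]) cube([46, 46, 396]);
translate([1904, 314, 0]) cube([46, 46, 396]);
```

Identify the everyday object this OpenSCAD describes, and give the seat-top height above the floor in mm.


A bench. The seat-top height is 432 mm.

A long slab on four corner posts — a bench. The slab sits at z = 396 with thickness 36, so the top is 396 + 36 = 432 mm.


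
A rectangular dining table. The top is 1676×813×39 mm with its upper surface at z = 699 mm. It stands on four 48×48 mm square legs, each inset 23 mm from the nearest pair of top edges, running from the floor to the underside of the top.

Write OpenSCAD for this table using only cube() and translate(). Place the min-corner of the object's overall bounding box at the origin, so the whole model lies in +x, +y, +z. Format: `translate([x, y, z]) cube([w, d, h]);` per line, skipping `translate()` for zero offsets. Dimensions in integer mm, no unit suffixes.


translate([0, 0, 660]) cube([1676, 813, 39]);
translate([23, 23, 0]) cube([48, 48, 660]);
translate([1605, 23, 0]) cube([48, 48, 660]);
translate([23, 742, 0]) cube([48, 48, 660]);
translate([1605, 742, 0]) cube([48, 48, 660]);


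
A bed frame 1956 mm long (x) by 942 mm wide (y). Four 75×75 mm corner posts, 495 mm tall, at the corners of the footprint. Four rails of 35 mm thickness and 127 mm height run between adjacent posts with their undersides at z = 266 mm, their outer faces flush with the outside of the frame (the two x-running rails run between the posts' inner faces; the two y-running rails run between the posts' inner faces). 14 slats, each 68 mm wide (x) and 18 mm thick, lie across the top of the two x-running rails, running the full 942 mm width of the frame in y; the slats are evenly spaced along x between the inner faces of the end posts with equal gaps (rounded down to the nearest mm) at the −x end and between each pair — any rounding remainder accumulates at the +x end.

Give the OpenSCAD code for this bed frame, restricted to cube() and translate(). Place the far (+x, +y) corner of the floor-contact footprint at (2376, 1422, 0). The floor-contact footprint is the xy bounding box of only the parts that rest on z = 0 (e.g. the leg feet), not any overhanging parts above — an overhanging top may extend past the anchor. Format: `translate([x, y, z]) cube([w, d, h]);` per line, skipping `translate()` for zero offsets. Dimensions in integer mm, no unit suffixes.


translate([420, 480, 0]) cube([75, 75, 495]);
translate([420, 1347, 0]) cube([75, 75, 495]);
translate([2301, 480, 0]) cube([75, 75, 495]);
translate([2301, 1347, 0]) cube([75, 75, 495]);
translate([495, 480, 266]) cube([1806, 35, 127]);
translate([495, 1387, 266]) cube([1806, 35, 127]);
translate([420, 555, 266]) cube([35, 792, 127]);
translate([2341, 555, 266]) cube([35, 792, 127]);
translate([551, 480, 393]) cube([68, 942, 18]);
translate([675, 480, 393]) cube([68, 942, 18]);
translate([799, 480, 393]) cube([68, 942, 18]);
translate([923, 480, 393]) cube([68, 942, 18]);
translate([1047, 480, 393]) cube([68, 942, 18]);
translate([1171, 480, 393]) cube([68, 942, 18]);
translate([1295, 480, 393]) cube([68, 942, 18]);
translate([1419, 480, 393]) cube([68, 942, 18]);
translate([1543, 480, 393]) cube([68, 942, 18]);
translate([1667, 480, 393]) cube([68, 942, 18]);
translate([1791, 480, 393]) cube([68, 942, 18]);
translate([1915, 480, 393]) cube([68, 942, 18]);
translate([2039, 480, 393]) cube([68, 942, 18]);
translate([2163, 480, 393]) cube([68, 942, 18]);


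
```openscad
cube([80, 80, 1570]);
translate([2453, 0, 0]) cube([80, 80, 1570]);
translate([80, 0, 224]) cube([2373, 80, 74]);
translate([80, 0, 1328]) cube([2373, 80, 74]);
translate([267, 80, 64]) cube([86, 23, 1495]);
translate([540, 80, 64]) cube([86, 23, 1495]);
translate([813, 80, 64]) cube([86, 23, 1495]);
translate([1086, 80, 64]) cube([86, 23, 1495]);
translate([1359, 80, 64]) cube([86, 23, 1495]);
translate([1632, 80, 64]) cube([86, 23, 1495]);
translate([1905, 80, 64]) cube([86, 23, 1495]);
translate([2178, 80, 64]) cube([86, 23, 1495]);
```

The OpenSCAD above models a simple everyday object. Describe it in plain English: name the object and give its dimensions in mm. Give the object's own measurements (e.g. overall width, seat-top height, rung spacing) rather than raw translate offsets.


A fence section. Two 80×80 mm posts, 1570 mm tall, stand on the floor with a clear span of 2373 mm between their inner faces. Two horizontal rails of 80×74 mm section span the gap between the posts with their undersides at z = 224 mm and z = 1328 mm, flush with the posts' −y face. 8 pickets, each 86 mm wide, 23 mm thick and 1495 mm tall, are fixed to the +y face of the rails with their bottoms at z = 64 mm, spaced across the span with a 187 mm gap after the −x post and between neighbouring pickets, with 189 mm left before the +x post.


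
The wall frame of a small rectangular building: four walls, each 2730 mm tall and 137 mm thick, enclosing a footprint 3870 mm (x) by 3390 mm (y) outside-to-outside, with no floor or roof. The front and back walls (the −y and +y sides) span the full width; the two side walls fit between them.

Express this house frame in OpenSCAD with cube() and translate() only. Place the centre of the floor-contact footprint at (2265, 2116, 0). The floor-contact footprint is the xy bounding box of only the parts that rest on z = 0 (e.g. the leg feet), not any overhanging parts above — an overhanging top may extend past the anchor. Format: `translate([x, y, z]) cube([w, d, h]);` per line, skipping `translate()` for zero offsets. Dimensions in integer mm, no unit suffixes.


translate([330, 421, 0]) cube([3870, 137, 2730]);
translate([330, 3674, 0]) cube([3870, 137, 2730]);
translate([330, 558, 0]) cube([137, 3116, 2730]);
translate([4063, 558, 0]) cube([137, 3116, 2730]);


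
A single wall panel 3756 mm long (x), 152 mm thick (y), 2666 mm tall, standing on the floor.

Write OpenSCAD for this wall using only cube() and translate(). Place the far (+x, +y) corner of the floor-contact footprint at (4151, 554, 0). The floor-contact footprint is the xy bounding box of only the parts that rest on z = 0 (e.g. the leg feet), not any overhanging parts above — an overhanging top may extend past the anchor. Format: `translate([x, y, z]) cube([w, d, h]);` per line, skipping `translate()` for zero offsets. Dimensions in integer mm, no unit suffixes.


translate([395, 402, 0]) cube([3756, 152, 2666]);


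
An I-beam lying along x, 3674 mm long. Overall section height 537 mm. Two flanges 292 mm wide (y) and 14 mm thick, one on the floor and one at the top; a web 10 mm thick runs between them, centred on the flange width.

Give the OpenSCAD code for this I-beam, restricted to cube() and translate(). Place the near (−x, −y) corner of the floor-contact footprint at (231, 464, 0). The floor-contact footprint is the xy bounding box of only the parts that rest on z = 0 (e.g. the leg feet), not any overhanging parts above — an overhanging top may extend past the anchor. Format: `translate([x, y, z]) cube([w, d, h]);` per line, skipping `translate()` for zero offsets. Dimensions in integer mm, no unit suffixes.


translate([231, 464, 0]) cube([3674, 292, 14]);
translate([231, 605, 14]) cube([3674, 10, 509]);
translate([231, 464, 523]) cube([3674, 292, 14]);


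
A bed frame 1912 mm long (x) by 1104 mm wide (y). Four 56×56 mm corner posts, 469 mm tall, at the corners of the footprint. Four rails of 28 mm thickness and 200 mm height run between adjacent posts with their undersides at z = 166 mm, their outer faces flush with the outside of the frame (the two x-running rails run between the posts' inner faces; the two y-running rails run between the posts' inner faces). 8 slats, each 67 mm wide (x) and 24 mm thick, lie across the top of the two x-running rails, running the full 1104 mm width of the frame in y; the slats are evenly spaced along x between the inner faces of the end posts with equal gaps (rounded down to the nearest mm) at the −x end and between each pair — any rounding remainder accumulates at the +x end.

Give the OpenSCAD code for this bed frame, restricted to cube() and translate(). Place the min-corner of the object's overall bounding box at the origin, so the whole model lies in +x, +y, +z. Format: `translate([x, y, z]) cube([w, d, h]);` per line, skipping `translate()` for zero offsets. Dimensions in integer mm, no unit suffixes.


cube([56, 56, 469]);
translate([0, 1048, 0]) cube([56, 56, 469]);
translate([1856, 0, 0]) cube([56, 56, 469]);
translate([1856, 1048, 0]) cube([56, 56, 469]);
translate([56, 0, 166]) cube([1800, 28, 200]);
translate([56, 1076, 166]) cube([1800, 28, 200]);
translate([0, 56, 166]) cube([28, 992, 200]);
translate([1884, 56, 166]) cube([28, 992, 200]);
translate([196, 0, 366]) cube([67, 1104, 24]);
translate([403, 0, 366]) cube([67, 1104, 24]);
translate([610, 0, 366]) cube([67, 1104, 24]);
translate([817, 0, 366]) cube([67, 1104, 24]);
translate([1024, 0, 366]) cube([67, 1104, 24]);
translate([1231, 0, 366]) cube([67, 1104, 24]);
translate([1438, 0, 366]) cube([67, 1104, 24]);
translate([1645, 0, 366]) cube([67, 1104, 24]);


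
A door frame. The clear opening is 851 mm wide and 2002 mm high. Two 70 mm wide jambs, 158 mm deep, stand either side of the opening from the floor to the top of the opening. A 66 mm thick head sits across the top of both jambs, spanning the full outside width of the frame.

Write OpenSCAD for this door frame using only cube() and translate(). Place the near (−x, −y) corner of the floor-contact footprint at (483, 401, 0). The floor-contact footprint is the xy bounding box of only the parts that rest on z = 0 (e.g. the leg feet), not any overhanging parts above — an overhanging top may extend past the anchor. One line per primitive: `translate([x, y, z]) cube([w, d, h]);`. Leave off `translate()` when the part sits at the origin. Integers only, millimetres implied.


translate([483, 401, 0]) cube([70, 158, 2002]);
translate([1404, 401, 0]) cube([70, 158, 2002]);
translate([483, 401, 2002]) cube([991, 158, 66]);


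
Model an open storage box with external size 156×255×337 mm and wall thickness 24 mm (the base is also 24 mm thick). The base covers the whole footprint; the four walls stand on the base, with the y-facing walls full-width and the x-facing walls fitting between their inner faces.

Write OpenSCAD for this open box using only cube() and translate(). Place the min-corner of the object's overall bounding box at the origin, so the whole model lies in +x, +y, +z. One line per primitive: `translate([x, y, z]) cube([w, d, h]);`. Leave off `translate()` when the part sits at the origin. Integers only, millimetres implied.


cube([156, 255, 24]);
translate([0, 0, 24]) cube([156, 24, 313]);
translate([0, 231, 24]) cube([156, 24, 313]);
translate([0, 24, 24]) cube([24, 207, 313]);
translate([132, 24, 24]) cube([24, 207, 313]);


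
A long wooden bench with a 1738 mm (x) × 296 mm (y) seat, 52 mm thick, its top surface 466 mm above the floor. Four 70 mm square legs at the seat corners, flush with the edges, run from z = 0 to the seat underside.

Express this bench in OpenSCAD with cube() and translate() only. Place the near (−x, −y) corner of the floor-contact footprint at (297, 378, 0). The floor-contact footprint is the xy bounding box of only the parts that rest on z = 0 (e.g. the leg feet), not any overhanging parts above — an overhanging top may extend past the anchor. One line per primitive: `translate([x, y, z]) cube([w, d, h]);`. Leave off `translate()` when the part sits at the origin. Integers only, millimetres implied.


translate([297, 378, 414]) cube([1738, 296, 52]);
translate([297, 378, 0]) cube([70, 70, 414]);
translate([297, 604, 0]) cube([70, 70, 414]);
translate([1965, 378, 0]) cube([70, 70, 414]);
translate([1965, 604, 0]) cube([70, 70, 414]);


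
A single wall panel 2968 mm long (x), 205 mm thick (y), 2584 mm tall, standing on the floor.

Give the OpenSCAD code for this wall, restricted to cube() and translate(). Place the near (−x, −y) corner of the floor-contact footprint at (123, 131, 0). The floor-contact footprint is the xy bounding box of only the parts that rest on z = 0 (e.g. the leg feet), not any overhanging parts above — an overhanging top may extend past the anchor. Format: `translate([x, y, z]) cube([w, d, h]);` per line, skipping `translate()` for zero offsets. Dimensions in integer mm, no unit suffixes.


translate([123, 131, 0]) cube([2968, 205, 2584]);


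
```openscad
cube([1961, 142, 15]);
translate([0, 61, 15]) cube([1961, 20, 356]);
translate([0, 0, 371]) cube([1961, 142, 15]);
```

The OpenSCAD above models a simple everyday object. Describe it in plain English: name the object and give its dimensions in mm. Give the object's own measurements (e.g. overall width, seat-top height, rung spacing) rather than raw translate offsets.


An I-beam lying along x, 1961 mm long. Overall section height 386 mm. Two flanges 142 mm wide (y) and 15 mm thick, one on the floor and one at the top; a web 20 mm thick runs between them, centred on the flange width.


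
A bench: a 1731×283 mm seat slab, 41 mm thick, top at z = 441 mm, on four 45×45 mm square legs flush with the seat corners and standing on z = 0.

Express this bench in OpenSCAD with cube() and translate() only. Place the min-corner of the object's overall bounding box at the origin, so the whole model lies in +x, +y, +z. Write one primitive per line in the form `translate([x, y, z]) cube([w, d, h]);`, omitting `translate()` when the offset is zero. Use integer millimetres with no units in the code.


translate([0, 0, 400]) cube([1731, 283, 41]);
cube([45, 45, 400]);
translate([0, 238, 0]) cube([45, 45, 400]);
translate([1686, 0, 0]) cube([45, 45, 400]);
translate([1686, 238, 0]) cube([45, 45, 400]);


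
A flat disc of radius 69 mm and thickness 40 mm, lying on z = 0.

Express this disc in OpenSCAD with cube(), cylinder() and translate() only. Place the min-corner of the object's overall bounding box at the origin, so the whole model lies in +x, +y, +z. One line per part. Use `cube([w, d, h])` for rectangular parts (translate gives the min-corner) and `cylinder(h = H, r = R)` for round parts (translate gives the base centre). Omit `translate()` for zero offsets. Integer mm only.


translate([69, 69, 0]) cylinder(h = 40, r = 69);


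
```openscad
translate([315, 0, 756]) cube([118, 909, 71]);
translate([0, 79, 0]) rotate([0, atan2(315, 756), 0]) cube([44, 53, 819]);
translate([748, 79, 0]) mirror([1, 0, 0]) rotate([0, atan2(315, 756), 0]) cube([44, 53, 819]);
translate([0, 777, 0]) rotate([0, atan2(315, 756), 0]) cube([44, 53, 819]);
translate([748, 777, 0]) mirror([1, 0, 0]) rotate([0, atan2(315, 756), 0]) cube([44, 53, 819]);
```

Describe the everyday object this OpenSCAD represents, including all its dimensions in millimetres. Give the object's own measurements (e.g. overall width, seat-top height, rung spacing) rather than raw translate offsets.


A sawhorse. A 118×909×71 mm beam (x, y, z) sits on two A-frame leg pairs. Each pair is two raked legs of 44×53 mm section (53 mm along y) splaying symmetrically in x. Each leg rises 756 mm vertically over 315 mm of horizontal reach and is 819 mm long along its own axis. Every leg's outer bottom edge rests on the floor and its outer top edge meets a bottom edge of the beam — the left legs (tilting toward +x) meet the beam's −x bottom edge, the right legs (their mirror images, tilting toward −x) meet its +x bottom edge — so the leg tops tuck under the beam, the beam's underside is 756 mm above the floor, and the feet are 748 mm apart outside-to-outside with the beam centred between them. The two leg pairs are set in 79 mm from either end of the beam.


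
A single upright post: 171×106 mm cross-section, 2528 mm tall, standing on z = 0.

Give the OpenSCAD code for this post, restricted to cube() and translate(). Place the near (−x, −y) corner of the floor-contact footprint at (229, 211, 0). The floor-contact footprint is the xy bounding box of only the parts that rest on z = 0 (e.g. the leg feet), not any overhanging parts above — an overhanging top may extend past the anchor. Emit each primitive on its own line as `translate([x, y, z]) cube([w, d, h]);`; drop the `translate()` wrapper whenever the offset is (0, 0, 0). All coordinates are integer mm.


translate([229, 211, 0]) cube([171, 106, 2528]);


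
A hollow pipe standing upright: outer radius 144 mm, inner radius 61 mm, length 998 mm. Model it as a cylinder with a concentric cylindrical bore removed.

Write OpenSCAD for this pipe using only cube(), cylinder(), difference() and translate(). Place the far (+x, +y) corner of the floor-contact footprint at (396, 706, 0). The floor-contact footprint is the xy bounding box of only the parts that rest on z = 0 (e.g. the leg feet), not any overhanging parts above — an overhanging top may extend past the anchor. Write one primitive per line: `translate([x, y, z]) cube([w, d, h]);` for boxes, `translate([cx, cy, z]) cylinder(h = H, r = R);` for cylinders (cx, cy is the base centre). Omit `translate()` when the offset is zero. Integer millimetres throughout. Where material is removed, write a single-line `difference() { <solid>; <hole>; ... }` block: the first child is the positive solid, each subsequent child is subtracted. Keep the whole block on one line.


difference() { translate([252, 562, 0]) cylinder(h = 998, r = 144); translate([252, 562, 0]) cylinder(h = 998, r = 61); }


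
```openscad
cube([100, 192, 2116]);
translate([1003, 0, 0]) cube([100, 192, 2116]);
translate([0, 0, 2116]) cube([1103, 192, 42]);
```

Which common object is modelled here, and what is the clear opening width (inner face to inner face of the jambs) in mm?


A door frame. The clear opening width is 903 mm.

Two 2116 mm tall posts with a header on top — a door frame. The left jamb is 100 mm wide at x = 0; the right jamb starts at x = 1003. The clear opening is 1003 − 100 = 903 mm.


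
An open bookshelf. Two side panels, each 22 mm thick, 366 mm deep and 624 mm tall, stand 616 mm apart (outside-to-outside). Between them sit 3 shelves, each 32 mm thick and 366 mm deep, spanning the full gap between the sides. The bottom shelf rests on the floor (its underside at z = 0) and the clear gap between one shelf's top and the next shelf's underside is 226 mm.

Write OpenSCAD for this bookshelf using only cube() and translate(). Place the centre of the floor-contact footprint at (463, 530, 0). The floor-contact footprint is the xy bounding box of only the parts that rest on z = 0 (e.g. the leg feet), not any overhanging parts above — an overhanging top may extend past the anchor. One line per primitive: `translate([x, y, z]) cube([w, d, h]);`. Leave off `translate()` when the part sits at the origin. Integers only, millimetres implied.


translate([155, 347, 0]) cube([22, 366, 624]);
translate([749, 347, 0]) cube([22, 366, 624]);
translate([177, 347, 0]) cube([572, 366, 32]);
translate([177, 347, 258]) cube([572, 366, 32]);
translate([177, 347, 516]) cube([572, 366, 32]);


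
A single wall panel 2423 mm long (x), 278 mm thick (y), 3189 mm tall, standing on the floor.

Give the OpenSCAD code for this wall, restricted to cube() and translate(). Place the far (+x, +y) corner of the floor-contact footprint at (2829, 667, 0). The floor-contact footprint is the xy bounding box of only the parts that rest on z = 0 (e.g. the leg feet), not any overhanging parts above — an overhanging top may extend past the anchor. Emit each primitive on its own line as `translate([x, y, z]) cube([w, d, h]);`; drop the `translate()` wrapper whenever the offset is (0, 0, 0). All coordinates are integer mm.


translate([406, 389, 0]) cube([2423, 278, 3189]);


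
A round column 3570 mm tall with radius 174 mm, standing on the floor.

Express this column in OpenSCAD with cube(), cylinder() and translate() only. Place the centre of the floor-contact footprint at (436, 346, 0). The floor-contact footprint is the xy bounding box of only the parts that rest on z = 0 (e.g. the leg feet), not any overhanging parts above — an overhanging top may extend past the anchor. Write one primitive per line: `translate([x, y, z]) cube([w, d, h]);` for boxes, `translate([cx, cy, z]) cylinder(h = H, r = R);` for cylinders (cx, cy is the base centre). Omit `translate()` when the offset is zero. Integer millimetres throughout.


translate([436, 346, 0]) cylinder(h = 3570, r = 174);


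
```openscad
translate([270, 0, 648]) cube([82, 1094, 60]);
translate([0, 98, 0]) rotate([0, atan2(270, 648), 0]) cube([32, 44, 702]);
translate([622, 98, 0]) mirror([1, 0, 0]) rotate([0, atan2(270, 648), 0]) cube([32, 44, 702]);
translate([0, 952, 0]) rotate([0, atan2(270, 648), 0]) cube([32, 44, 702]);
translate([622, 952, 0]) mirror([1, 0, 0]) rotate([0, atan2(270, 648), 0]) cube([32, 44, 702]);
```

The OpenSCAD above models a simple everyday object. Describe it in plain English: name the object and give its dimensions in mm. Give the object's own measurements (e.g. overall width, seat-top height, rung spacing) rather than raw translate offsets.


A sawhorse. A 82×1094×60 mm beam (x, y, z) sits on two A-frame leg pairs. Each pair is two raked legs of 32×44 mm section (44 mm along y) splaying symmetrically in x. Each leg rises 648 mm vertically over 270 mm of horizontal reach and is 702 mm long along its own axis. Every leg's outer bottom edge rests on the floor and its outer top edge meets a bottom edge of the beam — the left legs (tilting toward +x) meet the beam's −x bottom edge, the right legs (their mirror images, tilting toward −x) meet its +x bottom edge — so the leg tops tuck under the beam, the beam's underside is 648 mm above the floor, and the feet are 622 mm apart outside-to-outside with the beam centred between them. The two leg pairs are set in 98 mm from either end of the beam.


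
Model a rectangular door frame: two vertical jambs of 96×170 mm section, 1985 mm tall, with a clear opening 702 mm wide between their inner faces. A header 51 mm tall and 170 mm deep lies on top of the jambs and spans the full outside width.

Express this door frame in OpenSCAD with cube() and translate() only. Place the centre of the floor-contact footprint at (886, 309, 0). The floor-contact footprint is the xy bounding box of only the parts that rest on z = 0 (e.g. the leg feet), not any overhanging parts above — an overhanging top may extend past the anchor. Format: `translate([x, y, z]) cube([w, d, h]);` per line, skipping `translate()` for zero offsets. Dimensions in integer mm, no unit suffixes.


translate([439, 224, 0]) cube([96, 170, 1985]);
translate([1237, 224, 0]) cube([96, 170, 1985]);
translate([439, 224, 1985]) cube([894, 170, 51]);


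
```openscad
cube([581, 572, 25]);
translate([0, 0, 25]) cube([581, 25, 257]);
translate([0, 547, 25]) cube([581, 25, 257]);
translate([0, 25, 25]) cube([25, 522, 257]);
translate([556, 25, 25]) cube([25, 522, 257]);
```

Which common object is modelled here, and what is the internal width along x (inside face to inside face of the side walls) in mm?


An open box. The internal width is 531 mm.

A 581×572 base slab with four walls standing on it — an open box. The base is 581 mm wide and the walls are 25 mm thick, so the internal width is 581 − 2 × 25 = 531 mm.


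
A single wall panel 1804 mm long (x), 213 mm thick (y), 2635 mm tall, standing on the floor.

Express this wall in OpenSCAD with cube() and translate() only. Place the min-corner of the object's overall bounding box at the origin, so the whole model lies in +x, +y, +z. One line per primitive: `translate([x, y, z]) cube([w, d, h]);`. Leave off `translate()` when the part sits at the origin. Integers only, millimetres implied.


cube([1804, 213, 2635]);


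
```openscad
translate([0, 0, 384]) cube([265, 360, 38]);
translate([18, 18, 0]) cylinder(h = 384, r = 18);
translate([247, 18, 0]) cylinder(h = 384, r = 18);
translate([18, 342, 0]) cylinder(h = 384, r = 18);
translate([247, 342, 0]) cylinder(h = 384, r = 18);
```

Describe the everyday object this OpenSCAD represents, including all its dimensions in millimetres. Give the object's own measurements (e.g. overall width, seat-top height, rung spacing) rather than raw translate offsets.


A simple wooden stool: a rectangular seat 265 mm (x) by 360 mm (y), 38 mm thick, top face at z = 422 mm, on four round legs, each 36 mm in diameter. The legs rest on z = 0, each leg's axis is inset half a diameter from the nearest pair of seat edges (so the leg's bounding box is flush with the corner).


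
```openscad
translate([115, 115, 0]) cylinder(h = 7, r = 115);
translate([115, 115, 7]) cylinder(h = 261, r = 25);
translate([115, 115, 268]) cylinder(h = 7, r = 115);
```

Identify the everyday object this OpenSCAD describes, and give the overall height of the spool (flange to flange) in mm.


A spool. The overall height is 275 mm.

Three coaxial cylinders, large–small–large — a spool. Two 7 mm flanges and a 261 mm core give 7 + 261 + 7 = 275 mm.


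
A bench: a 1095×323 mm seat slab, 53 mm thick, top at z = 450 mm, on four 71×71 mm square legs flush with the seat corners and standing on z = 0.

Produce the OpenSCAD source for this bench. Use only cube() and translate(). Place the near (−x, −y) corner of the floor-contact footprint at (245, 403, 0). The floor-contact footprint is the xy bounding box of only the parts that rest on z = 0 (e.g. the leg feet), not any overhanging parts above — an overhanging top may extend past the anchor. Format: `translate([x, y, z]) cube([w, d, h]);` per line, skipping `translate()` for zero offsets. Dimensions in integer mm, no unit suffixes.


// leg_h = 450 − 53 = 397
translate([245, 403, 397]) cube([1095, 323, 53]);
translate([245, 403, 0]) cube([71, 71, 397]);
translate([245, 655, 0]) cube([71, 71, 397]);
translate([1269, 403, 0]) cube([71, 71, 397]);
translate([1269, 655, 0]) cube([71, 71, 397]);


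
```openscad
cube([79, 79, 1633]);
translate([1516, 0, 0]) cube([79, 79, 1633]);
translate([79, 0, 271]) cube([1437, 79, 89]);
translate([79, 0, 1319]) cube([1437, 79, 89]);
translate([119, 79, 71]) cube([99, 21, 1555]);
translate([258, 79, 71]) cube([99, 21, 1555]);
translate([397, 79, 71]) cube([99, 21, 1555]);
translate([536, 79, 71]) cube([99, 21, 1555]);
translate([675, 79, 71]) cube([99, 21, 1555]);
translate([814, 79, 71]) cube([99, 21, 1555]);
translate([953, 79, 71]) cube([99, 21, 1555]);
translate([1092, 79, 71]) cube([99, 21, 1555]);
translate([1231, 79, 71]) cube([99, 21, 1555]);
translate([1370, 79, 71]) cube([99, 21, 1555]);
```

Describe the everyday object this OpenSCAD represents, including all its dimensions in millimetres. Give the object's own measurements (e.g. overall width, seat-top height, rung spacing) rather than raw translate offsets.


A fence section. Two 79×79 mm posts, 1633 mm tall, stand on the floor with a clear span of 1437 mm between their inner faces. Two horizontal rails of 79×89 mm section span the gap between the posts with their undersides at z = 271 mm and z = 1319 mm, flush with the posts' −y face. 10 pickets, each 99 mm wide, 21 mm thick and 1555 mm tall, are fixed to the +y face of the rails with their bottoms at z = 71 mm, spaced across the span with a 40 mm gap after the −x post and between neighbouring pickets, with 47 mm left before the +x post.


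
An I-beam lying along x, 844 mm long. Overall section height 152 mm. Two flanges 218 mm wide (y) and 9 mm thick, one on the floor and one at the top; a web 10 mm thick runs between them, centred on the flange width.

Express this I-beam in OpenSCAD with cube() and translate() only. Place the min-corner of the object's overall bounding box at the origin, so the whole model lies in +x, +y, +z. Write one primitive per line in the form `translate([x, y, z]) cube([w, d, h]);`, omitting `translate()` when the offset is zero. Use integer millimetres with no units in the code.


cube([844, 218, 9]);
translate([0, 104, 9]) cube([844, 10, 134]);
translate([0, 0, 143]) cube([844, 218, 9]);


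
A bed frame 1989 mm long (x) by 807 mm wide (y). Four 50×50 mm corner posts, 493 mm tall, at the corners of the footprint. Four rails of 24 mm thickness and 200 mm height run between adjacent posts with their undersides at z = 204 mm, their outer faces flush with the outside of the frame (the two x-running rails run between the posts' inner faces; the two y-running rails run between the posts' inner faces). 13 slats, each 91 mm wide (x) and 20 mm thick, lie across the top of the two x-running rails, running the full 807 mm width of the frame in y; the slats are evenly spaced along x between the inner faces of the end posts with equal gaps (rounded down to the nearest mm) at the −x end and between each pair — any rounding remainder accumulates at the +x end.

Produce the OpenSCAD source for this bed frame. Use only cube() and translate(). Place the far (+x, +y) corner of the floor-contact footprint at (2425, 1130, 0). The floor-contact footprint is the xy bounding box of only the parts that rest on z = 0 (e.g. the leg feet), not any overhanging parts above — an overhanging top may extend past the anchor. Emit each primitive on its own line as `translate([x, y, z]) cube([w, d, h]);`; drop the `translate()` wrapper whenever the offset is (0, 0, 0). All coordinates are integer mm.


translate([436, 323, 0]) cube([50, 50, 493]);
translate([436, 1080, 0]) cube([50, 50, 493]);
translate([2375, 323, 0]) cube([50, 50, 493]);
translate([2375, 1080, 0]) cube([50, 50, 493]);
translate([486, 323, 204]) cube([1889, 24, 200]);
translate([486, 1106, 204]) cube([1889, 24, 200]);
translate([436, 373, 204]) cube([24, 707, 200]);
translate([2401, 373, 204]) cube([24, 707, 200]);
translate([536, 323, 404]) cube([91, 807, 20]);
translate([677, 323, 404]) cube([91, 807, 20]);
translate([818, 323, 404]) cube([91, 807, 20]);
translate([959, 323, 404]) cube([91, 807, 20]);
translate([1100, 323, 404]) cube([91, 807, 20]);
translate([1241, 323, 404]) cube([91, 807, 20]);
translate([1382, 323, 404]) cube([91, 807, 20]);
translate([1523, 323, 404]) cube([91, 807, 20]);
translate([1664, 323, 404]) cube([91, 807, 20]);
translate([1805, 323, 404]) cube([91, 807, 20]);
translate([1946, 323, 404]) cube([91, 807, 20]);
translate([2087, 323, 404]) cube([91, 807, 20]);
translate([2228, 323, 404]) cube([91, 807, 20]);


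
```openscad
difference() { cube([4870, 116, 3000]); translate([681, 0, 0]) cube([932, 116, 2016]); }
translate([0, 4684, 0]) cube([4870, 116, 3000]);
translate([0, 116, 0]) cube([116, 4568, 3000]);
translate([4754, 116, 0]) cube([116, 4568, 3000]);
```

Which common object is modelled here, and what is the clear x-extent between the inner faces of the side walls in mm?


A single room. The interior width is 4638 mm.

Four walls enclosing a rectangle with a door in the front wall — a room. Outside width 4870 minus two 116 mm walls gives 4638 mm.


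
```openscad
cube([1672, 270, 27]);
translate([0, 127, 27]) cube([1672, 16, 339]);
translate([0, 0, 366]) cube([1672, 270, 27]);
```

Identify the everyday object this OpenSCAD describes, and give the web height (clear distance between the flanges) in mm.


An I-beam. The web height is 339 mm.

Two wide flanges with a thin centred web — an I-beam. Overall 393 mm minus two 27 mm flanges gives a web of 393 − 2·27 = 339 mm.


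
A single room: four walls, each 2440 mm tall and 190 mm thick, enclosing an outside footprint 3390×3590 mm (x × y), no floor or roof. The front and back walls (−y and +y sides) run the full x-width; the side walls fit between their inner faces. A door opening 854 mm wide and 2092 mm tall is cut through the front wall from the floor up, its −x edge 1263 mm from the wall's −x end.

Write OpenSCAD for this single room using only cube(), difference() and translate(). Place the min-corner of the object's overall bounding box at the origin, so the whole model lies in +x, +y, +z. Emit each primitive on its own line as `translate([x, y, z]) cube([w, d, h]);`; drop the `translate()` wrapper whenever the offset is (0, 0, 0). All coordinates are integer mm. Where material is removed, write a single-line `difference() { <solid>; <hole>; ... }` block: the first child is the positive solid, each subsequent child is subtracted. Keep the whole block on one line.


difference() { cube([3390, 190, 2440]); translate([1263, 0, 0]) cube([854, 190, 2092]); }
translate([0, 3400, 0]) cube([3390, 190, 2440]);
translate([0, 190, 0]) cube([190, 3210, 2440]);
translate([3200, 190, 0]) cube([190, 3210, 2440]);


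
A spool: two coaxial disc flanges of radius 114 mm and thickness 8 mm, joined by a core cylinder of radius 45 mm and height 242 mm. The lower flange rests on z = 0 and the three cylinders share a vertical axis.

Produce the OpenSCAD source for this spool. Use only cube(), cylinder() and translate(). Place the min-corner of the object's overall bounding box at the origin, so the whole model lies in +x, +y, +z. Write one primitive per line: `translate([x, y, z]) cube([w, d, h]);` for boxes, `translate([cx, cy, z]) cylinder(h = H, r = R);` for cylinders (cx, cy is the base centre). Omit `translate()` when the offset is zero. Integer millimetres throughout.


translate([114, 114, 0]) cylinder(h = 8, r = 114);
translate([114, 114, 8]) cylinder(h = 242, r = 45);
translate([114, 114, 250]) cylinder(h = 8, r = 114);


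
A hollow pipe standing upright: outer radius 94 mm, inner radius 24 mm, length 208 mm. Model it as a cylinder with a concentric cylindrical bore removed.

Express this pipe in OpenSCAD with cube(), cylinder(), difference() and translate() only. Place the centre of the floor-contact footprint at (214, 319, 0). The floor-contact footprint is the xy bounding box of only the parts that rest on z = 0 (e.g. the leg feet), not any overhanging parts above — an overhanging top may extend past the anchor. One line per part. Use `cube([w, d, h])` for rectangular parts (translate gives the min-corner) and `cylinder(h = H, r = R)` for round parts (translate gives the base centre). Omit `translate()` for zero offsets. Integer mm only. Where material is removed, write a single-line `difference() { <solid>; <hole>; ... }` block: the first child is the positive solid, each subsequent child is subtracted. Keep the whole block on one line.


difference() { translate([214, 319, 0]) cylinder(h = 208, r = 94); translate([214, 319, 0]) cylinder(h = 208, r = 24); }


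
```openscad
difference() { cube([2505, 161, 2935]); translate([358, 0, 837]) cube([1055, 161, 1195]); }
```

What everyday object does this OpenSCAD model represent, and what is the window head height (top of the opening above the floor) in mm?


A wall with a window opening. The window head height is 2032 mm.

A wall with a rectangular opening subtracted — a window. Sill at z = 837, opening 1195 mm tall, so the head is at 837 + 1195 = 2032 mm.


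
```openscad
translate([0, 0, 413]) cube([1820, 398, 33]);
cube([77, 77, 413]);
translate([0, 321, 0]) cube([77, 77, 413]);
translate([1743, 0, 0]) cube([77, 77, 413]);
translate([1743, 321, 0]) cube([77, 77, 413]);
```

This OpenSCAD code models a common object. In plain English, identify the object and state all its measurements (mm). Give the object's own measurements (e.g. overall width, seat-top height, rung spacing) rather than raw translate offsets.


A long wooden bench with a 1820 mm (x) × 398 mm (y) seat, 33 mm thick, its top surface 446 mm above the floor. Four 77 mm square legs at the seat corners, flush with the edges, run from z = 0 to the seat underside.


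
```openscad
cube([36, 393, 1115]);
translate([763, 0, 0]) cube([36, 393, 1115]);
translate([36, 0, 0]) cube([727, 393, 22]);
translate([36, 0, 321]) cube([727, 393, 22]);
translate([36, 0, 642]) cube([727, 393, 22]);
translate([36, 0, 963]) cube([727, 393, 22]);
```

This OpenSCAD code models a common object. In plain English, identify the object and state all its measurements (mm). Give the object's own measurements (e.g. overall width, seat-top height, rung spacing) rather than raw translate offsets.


An open bookshelf. Two side panels, each 36 mm thick, 393 mm deep and 1115 mm tall, stand 799 mm apart (outside-to-outside). Between them sit 4 shelves, each 22 mm thick and 393 mm deep, spanning the full gap between the sides. The bottom shelf rests on the floor (its underside at z = 0) and the clear gap between one shelf's top and the next shelf's underside is 299 mm.
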